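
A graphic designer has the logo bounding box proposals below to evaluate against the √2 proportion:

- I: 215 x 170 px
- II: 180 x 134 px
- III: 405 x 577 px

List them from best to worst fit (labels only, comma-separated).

III, II, I

Ratios: I = 215 / 170 ≈ 1.265; II = 180 / 134 ≈ 1.343; III = 577 / 405 ≈ 1.425.
|Δ from 1.414|: I 0.149; II 0.071; III 0.011.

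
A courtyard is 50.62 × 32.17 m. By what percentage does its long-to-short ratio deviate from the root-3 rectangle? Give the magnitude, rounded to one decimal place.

9.2%

Ratio = 50.62 / 32.17 ≈ 1.5735.
Ideal root-3 ≈ 1.7321. |1.5735 − 1.7321| / 1.7321 ≈ 9.16% → 9.2%.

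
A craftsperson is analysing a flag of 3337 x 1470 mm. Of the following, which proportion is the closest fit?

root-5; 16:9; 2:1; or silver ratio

3337/1470 ≈ 2.270. Nearest candidates are root-5 (2.236, off by 0.034) and silver ratio (2.414, off by 0.144).

root-5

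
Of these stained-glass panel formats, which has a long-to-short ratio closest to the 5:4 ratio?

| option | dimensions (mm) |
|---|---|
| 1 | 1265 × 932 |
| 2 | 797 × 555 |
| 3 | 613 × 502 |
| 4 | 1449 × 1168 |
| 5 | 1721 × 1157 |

Ratios (long/short): 1 ≈ 1.357; 2 ≈ 1.436; 3 ≈ 1.221; 4 ≈ 1.241; 5 ≈ 1.487.
5:4 ≈ 1.250; option 4 is nearest (Δ 0.009).

4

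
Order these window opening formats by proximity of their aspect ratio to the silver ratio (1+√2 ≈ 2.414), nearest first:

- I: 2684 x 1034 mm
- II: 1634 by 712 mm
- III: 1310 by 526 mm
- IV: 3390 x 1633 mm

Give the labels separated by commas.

I: 2684/1034 ≈ 2.596 → |2.596 − 2.414| = 0.182
II: 1634/712 ≈ 2.295 → |2.295 − 2.414| = 0.119
III: 1310/526 ≈ 2.490 → |2.490 − 2.414| = 0.076
IV: 3390/1633 ≈ 2.076 → |2.076 − 2.414| = 0.338

III, II, I, IV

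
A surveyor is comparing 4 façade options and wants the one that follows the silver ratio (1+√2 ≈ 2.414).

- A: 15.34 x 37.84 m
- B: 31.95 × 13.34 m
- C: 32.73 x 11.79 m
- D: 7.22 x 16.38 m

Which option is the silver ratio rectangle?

Ratios (long/short): A ≈ 2.467; B ≈ 2.395; C ≈ 2.776; D ≈ 2.269.
silver ratio ≈ 2.414; option B is nearest (Δ 0.019).

B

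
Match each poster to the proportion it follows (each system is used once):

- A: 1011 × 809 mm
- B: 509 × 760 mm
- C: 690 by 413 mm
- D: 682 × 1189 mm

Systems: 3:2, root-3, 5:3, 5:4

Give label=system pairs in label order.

A=5:4, B=3:2, C=5:3, D=root-3

Ratios: A ≈ 1.250; B ≈ 1.493; C ≈ 1.671; D ≈ 1.743.
Targets: 3:2 ≈ 1.500; root-3 ≈ 1.732; 5:3 ≈ 1.667; 5:4 ≈ 1.250.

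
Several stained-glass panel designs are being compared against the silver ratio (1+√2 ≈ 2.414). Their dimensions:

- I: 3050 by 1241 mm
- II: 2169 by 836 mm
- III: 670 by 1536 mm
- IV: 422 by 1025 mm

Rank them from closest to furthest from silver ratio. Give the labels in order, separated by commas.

IV, I, III, II

I: 3050/1241 ≈ 2.458 → |2.458 − 2.414| = 0.044
II: 2169/836 ≈ 2.594 → |2.594 − 2.414| = 0.180
III: 1536/670 ≈ 2.293 → |2.293 − 2.414| = 0.121
IV: 1025/422 ≈ 2.429 → |2.429 − 2.414| = 0.015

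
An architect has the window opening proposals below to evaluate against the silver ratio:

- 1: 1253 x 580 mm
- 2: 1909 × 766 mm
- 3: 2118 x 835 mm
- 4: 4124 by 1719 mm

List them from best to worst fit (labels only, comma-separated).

4, 2, 3, 1

1: 1253/580 ≈ 2.160 → |2.160 − 2.414| = 0.254
2: 1909/766 ≈ 2.492 → |2.492 − 2.414| = 0.078
3: 2118/835 ≈ 2.537 → |2.537 − 2.414| = 0.123
4: 4124/1719 ≈ 2.399 → |2.399 − 2.414| = 0.015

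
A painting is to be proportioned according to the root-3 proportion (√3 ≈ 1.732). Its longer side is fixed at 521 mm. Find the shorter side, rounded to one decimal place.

300.8 mm

root-3 ≈ 1.73205.
Shorter side = 521 ÷ 1.73205 ≈ 300.800 → 300.8 mm.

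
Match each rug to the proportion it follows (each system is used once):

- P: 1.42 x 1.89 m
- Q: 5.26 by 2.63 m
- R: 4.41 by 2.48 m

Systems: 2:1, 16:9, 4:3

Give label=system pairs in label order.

P=4:3, Q=2:1, R=16:9

P = 1.89/1.42 ≈ 1.331 → 4:3 (1.333)
Q = 5.26/2.63 ≈ 2.000 → 2:1 (2.000)
R = 4.41/2.48 ≈ 1.778 → 16:9 (1.778)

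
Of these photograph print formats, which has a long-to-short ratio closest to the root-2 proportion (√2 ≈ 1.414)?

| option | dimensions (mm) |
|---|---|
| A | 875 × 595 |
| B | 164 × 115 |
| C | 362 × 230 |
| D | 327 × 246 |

B

Ratios (long/short): A ≈ 1.471; B ≈ 1.426; C ≈ 1.574; D ≈ 1.329.
root-2 ≈ 1.414; option B is nearest (Δ 0.012).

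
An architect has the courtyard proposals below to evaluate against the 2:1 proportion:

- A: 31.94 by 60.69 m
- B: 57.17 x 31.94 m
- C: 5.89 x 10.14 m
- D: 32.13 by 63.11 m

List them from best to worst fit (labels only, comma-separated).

A: 60.69/31.94 ≈ 1.900 → |1.900 − 2.000| = 0.100
B: 57.17/31.94 ≈ 1.790 → |1.790 − 2.000| = 0.210
C: 10.14/5.89 ≈ 1.722 → |1.722 − 2.000| = 0.278
D: 63.11/32.13 ≈ 1.964 → |1.964 − 2.000| = 0.036

D, A, B, C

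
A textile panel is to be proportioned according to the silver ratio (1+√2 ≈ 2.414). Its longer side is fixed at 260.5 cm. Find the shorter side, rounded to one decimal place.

107.9 cm

silver ratio ≈ 2.41421.
Shorter side = 260.5 ÷ 2.41421 ≈ 107.903 → 107.9 cm.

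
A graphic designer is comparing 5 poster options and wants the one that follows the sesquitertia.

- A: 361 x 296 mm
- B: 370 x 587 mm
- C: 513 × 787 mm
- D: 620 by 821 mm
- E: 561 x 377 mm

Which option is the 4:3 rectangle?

D

Target 4:3 ≈ 1.333.
A: 1.220 (Δ0.113)  B: 1.586 (Δ0.253)  C: 1.534 (Δ0.201)  D: 1.324 (Δ0.009)  E: 1.488 (Δ0.155)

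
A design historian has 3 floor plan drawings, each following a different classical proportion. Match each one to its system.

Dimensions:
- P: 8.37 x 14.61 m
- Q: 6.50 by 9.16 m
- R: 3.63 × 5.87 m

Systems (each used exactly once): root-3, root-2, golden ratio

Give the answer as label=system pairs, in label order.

P=root-3, Q=root-2, R=golden ratio

P = 14.61/8.37 ≈ 1.746 → root-3 (1.732)
Q = 9.16/6.50 ≈ 1.409 → root-2 (1.414)
R = 5.87/3.63 ≈ 1.617 → golden ratio (1.618)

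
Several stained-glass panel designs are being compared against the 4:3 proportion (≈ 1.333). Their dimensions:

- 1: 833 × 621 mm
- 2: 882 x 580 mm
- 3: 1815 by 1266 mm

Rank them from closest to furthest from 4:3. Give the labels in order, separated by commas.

1, 3, 2

Ratios: 1 = 833 / 621 ≈ 1.341; 2 = 882 / 580 ≈ 1.521; 3 = 1815 / 1266 ≈ 1.434.
|Δ from 1.333|: 1 0.008; 2 0.188; 3 0.101.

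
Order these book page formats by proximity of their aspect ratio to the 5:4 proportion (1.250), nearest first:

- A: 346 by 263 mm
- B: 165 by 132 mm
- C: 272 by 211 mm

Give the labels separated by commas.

Ratios: A = 346 / 263 ≈ 1.316; B = 165 / 132 ≈ 1.250; C = 272 / 211 ≈ 1.289.
|Δ from 1.250|: A 0.066; B 0.000; C 0.039.

B, C, A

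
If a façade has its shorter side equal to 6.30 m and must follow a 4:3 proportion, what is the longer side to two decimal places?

8.40 m

4:3 ≈ 1.33333.
Longer side = 6.30 × 1.33333 ≈ 8.4000 → 8.40 m.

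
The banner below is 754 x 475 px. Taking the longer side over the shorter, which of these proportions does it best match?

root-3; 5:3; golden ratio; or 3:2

754/475 ≈ 1.587. Nearest candidates are golden ratio (1.618, off by 0.031) and 5:3 (1.667, off by 0.080).

golden ratio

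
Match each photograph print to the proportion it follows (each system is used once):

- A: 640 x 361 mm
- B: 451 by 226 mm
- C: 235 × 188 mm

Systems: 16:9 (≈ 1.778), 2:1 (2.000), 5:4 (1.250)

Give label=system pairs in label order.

A = 640/361 ≈ 1.773 → 16:9 (1.778)
B = 451/226 ≈ 1.996 → 2:1 (2.000)
C = 235/188 ≈ 1.250 → 5:4 (1.250)

A=16:9, B=2:1, C=5:4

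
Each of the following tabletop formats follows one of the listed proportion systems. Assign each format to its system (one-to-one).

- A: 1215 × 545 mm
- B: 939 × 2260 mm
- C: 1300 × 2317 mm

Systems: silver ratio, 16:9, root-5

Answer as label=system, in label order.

A=root-5, B=silver ratio, C=16:9

A = 1215/545 ≈ 2.229 → root-5 (2.236)
B = 2260/939 ≈ 2.407 → silver ratio (2.414)
C = 2317/1300 ≈ 1.782 → 16:9 (1.778)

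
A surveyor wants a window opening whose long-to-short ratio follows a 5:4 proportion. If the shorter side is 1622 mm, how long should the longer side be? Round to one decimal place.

5:4 = 1.25000.
Longer side = 1622 × 1.25000 ≈ 2027.500 → 2027.5 mm.

2027.5 mm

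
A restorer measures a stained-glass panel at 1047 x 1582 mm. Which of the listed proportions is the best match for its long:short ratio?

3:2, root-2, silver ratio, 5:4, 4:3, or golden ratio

1582/1047 ≈ 1.511. Nearest candidates are 3:2 (1.500, off by 0.011) and root-2 (1.414, off by 0.097).

3:2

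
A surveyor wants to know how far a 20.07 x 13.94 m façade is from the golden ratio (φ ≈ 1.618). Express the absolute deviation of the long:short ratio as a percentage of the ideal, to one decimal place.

Ratio = 20.07 / 13.94 ≈ 1.4397.
Ideal golden ratio ≈ 1.6180. |1.4397 − 1.6180| / 1.6180 ≈ 11.02% → 11.0%.

11.0%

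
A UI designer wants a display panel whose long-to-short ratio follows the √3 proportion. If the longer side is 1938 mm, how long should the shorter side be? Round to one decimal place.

root-3 ≈ 1.73205.
Shorter side = 1938 ÷ 1.73205 ≈ 1118.905 → 1118.9 mm.

1118.9 mm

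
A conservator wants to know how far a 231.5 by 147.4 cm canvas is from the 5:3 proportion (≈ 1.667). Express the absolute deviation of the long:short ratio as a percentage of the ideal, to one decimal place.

Ratio = 231.5 / 147.4 ≈ 1.5706.
Ideal 5:3 ≈ 1.6667. |1.5706 − 1.6667| / 1.6667 ≈ 5.77% → 5.8%.

5.8%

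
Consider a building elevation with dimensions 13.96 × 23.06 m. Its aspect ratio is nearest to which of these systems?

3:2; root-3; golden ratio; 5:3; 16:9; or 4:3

23.06/13.96 ≈ 1.652. Nearest candidates are 5:3 (1.667, off by 0.015) and golden ratio (1.618, off by 0.034).

5:3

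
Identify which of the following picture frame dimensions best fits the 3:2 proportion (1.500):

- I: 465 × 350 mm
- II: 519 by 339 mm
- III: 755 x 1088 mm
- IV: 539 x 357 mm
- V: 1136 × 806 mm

Target 3:2 ≈ 1.500.
I: 1.329 (Δ0.171)  II: 1.531 (Δ0.031)  III: 1.441 (Δ0.059)  IV: 1.510 (Δ0.010)  V: 1.409 (Δ0.091)

IV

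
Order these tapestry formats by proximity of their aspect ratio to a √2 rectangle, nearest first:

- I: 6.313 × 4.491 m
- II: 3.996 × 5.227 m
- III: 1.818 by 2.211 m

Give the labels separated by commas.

Ratios: I = 6.313 / 4.491 ≈ 1.406; II = 5.227 / 3.996 ≈ 1.308; III = 2.211 / 1.818 ≈ 1.216.
|Δ from 1.414|: I 0.008; II 0.106; III 0.198.

I, II, III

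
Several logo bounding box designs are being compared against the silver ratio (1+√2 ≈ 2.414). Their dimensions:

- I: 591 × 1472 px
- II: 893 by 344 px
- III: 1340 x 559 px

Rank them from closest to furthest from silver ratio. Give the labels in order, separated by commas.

I: 1472/591 ≈ 2.491 → |2.491 − 2.414| = 0.077
II: 893/344 ≈ 2.596 → |2.596 − 2.414| = 0.182
III: 1340/559 ≈ 2.397 → |2.397 − 2.414| = 0.017

III, I, II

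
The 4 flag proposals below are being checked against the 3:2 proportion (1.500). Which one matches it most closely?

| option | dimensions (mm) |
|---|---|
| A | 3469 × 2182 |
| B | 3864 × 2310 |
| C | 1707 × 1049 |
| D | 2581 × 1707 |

Ratios (long/short): A ≈ 1.590; B ≈ 1.673; C ≈ 1.627; D ≈ 1.512.
3:2 ≈ 1.500; option D is nearest (Δ 0.012).

D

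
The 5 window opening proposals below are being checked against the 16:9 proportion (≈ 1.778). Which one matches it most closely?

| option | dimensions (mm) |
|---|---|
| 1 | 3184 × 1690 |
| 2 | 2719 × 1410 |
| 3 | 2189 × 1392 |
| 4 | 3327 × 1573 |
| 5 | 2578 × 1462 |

Ratios (long/short): 1 ≈ 1.884; 2 ≈ 1.928; 3 ≈ 1.573; 4 ≈ 2.115; 5 ≈ 1.763.
16:9 ≈ 1.778; option 5 is nearest (Δ 0.015).

5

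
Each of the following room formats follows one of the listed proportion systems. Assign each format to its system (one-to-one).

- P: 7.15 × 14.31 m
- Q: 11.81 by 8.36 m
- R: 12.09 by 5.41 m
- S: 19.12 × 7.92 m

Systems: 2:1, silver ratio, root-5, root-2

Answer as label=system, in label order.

Ratios: P ≈ 2.001; Q ≈ 1.413; R ≈ 2.235; S ≈ 2.414.
Targets: 2:1 ≈ 2.000; silver ratio ≈ 2.414; root-5 ≈ 2.236; root-2 ≈ 1.414.

P=2:1, Q=root-2, R=root-5, S=silver ratio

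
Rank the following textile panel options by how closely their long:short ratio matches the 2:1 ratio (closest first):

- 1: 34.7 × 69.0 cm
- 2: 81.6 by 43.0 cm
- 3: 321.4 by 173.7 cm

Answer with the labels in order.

1, 2, 3

Ratios: 1 = 69.0 / 34.7 ≈ 1.988; 2 = 81.6 / 43.0 ≈ 1.898; 3 = 321.4 / 173.7 ≈ 1.850.
|Δ from 2.000|: 1 0.012; 2 0.102; 3 0.150.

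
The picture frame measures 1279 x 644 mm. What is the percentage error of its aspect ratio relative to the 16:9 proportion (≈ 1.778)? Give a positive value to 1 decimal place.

11.7%

Ratio = 1279 / 644 ≈ 1.9860.
Ideal 16:9 ≈ 1.7778. |1.9860 − 1.7778| / 1.7778 ≈ 11.71% → 11.7%.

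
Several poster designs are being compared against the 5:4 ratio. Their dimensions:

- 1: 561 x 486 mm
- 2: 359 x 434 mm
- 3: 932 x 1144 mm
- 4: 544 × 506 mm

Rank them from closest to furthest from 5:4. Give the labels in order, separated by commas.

Ratios: 1 = 561 / 486 ≈ 1.154; 2 = 434 / 359 ≈ 1.209; 3 = 1144 / 932 ≈ 1.227; 4 = 544 / 506 ≈ 1.075.
|Δ from 1.250|: 1 0.096; 2 0.041; 3 0.023; 4 0.175.

3, 2, 1, 4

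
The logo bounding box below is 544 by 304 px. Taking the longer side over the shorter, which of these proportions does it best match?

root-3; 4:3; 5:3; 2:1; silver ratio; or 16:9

Ratio = 544 / 304 ≈ 1.789.
Distances: root-3 1.732 (Δ 0.057); 4:3 1.333 (Δ 0.456); 5:3 1.667 (Δ 0.122); 2:1 2.000 (Δ 0.211); silver ratio 2.414 (Δ 0.625); 16:9 1.778 (Δ 0.011).

16:9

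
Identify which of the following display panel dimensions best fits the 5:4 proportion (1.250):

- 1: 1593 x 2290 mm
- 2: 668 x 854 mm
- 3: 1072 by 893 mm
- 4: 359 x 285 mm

4

Ratios (long/short): 1 ≈ 1.438; 2 ≈ 1.278; 3 ≈ 1.200; 4 ≈ 1.260.
5:4 ≈ 1.250; option 4 is nearest (Δ 0.010).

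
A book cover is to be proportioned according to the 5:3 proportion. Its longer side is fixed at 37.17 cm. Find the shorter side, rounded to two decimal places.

5:3 ≈ 1.66667.
Shorter side = 37.17 ÷ 1.66667 ≈ 22.3020 → 22.30 cm.

22.30 cm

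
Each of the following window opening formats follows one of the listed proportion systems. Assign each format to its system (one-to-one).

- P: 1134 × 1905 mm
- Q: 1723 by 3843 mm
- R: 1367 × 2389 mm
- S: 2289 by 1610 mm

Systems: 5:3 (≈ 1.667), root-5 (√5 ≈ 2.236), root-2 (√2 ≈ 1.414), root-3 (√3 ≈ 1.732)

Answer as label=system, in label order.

Ratios: P ≈ 1.680; Q ≈ 2.230; R ≈ 1.748; S ≈ 1.422.
Targets: 5:3 ≈ 1.667; root-5 ≈ 2.236; root-2 ≈ 1.414; root-3 ≈ 1.732.

P=5:3, Q=root-5, R=root-3, S=root-2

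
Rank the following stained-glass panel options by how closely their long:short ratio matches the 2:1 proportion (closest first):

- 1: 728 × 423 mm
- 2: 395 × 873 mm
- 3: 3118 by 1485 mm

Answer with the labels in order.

3, 2, 1

1: 728/423 ≈ 1.721 → |1.721 − 2.000| = 0.279
2: 873/395 ≈ 2.210 → |2.210 − 2.000| = 0.210
3: 3118/1485 ≈ 2.100 → |2.100 − 2.000| = 0.100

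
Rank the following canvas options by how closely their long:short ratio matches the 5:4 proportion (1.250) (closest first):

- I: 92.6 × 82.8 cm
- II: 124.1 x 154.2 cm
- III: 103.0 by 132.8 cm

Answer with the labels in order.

Ratios: I = 92.6 / 82.8 ≈ 1.118; II = 154.2 / 124.1 ≈ 1.243; III = 132.8 / 103.0 ≈ 1.289.
|Δ from 1.250|: I 0.132; II 0.007; III 0.039.

II, III, I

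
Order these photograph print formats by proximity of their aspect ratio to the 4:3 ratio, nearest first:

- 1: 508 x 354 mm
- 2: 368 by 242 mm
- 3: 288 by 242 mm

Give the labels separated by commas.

1, 3, 2

Ratios: 1 = 508 / 354 ≈ 1.435; 2 = 368 / 242 ≈ 1.521; 3 = 288 / 242 ≈ 1.190.
|Δ from 1.333|: 1 0.102; 2 0.188; 3 0.143.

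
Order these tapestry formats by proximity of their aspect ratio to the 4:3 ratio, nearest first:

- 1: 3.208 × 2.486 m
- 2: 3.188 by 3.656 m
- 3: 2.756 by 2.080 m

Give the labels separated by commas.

3, 1, 2

1: 3.208/2.486 ≈ 1.290 → |1.290 − 1.333| = 0.043
2: 3.656/3.188 ≈ 1.147 → |1.147 − 1.333| = 0.186
3: 2.756/2.080 ≈ 1.325 → |1.325 − 1.333| = 0.008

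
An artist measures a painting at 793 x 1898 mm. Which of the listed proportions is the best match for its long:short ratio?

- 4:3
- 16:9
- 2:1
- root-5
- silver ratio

1898/793 ≈ 2.393. Nearest candidates are silver ratio (2.414, off by 0.021) and root-5 (2.236, off by 0.157).

silver ratio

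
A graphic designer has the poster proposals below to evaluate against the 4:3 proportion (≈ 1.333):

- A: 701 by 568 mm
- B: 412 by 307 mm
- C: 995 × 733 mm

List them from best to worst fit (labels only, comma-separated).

A: 701/568 ≈ 1.234 → |1.234 − 1.333| = 0.099
B: 412/307 ≈ 1.342 → |1.342 − 1.333| = 0.009
C: 995/733 ≈ 1.357 → |1.357 − 1.333| = 0.024

B, C, A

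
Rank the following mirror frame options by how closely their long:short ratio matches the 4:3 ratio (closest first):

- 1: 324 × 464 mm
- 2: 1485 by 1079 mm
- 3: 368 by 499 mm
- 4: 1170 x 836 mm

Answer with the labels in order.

3, 2, 4, 1

Ratios: 1 = 464 / 324 ≈ 1.432; 2 = 1485 / 1079 ≈ 1.376; 3 = 499 / 368 ≈ 1.356; 4 = 1170 / 836 ≈ 1.400.
|Δ from 1.333|: 1 0.099; 2 0.043; 3 0.023; 4 0.067.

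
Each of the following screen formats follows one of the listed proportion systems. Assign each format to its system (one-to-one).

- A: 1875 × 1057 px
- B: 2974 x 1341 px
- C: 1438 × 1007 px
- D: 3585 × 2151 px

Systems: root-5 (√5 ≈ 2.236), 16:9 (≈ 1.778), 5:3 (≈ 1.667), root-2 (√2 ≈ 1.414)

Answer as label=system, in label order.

A=16:9, B=root-5, C=root-2, D=5:3

Ratios: A ≈ 1.774; B ≈ 2.218; C ≈ 1.428; D ≈ 1.667.
Targets: root-5 ≈ 2.236; 16:9 ≈ 1.778; 5:3 ≈ 1.667; root-2 ≈ 1.414.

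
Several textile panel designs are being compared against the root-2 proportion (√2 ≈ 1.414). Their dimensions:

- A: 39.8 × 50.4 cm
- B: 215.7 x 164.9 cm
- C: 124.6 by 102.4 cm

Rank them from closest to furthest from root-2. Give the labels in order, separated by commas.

B, A, C

A: 50.4/39.8 ≈ 1.266 → |1.266 − 1.414| = 0.148
B: 215.7/164.9 ≈ 1.308 → |1.308 − 1.414| = 0.106
C: 124.6/102.4 ≈ 1.217 → |1.217 − 1.414| = 0.197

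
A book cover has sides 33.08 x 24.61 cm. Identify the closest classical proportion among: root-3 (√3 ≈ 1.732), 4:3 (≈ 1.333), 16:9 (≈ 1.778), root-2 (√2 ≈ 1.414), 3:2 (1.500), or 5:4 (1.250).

4:3

33.08/24.61 ≈ 1.344. Nearest candidates are 4:3 (1.333, off by 0.011) and root-2 (1.414, off by 0.070).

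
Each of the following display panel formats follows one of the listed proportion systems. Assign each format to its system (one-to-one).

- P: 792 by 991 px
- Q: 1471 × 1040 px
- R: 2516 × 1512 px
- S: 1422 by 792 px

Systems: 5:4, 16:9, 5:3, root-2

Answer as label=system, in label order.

P = 991/792 ≈ 1.251 → 5:4 (1.250)
Q = 1471/1040 ≈ 1.414 → root-2 (1.414)
R = 2516/1512 ≈ 1.664 → 5:3 (1.667)
S = 1422/792 ≈ 1.795 → 16:9 (1.778)

P=5:4, Q=root-2, R=5:3, S=16:9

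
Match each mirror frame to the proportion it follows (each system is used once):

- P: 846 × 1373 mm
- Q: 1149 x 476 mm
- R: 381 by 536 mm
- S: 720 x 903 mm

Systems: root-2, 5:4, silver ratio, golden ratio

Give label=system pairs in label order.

P = 1373/846 ≈ 1.623 → golden ratio (1.618)
Q = 1149/476 ≈ 2.414 → silver ratio (2.414)
R = 536/381 ≈ 1.407 → root-2 (1.414)
S = 903/720 ≈ 1.254 → 5:4 (1.250)

P=golden ratio, Q=silver ratio, R=root-2, S=5:4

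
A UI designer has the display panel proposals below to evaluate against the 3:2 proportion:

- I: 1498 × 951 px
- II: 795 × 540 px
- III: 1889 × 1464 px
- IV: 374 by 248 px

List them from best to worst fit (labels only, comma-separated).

IV, II, I, III

I: 1498/951 ≈ 1.575 → |1.575 − 1.500| = 0.075
II: 795/540 ≈ 1.472 → |1.472 − 1.500| = 0.028
III: 1889/1464 ≈ 1.290 → |1.290 − 1.500| = 0.210
IV: 374/248 ≈ 1.508 → |1.508 − 1.500| = 0.008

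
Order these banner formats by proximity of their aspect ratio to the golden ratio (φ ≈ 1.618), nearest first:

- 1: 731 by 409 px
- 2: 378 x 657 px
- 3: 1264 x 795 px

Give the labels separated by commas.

3, 2, 1

Ratios: 1 = 731 / 409 ≈ 1.787; 2 = 657 / 378 ≈ 1.738; 3 = 1264 / 795 ≈ 1.590.
|Δ from 1.618|: 1 0.169; 2 0.120; 3 0.028.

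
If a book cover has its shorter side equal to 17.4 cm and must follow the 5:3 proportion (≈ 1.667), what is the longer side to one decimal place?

29.0 cm

5:3 ≈ 1.66667.
Longer side = 17.4 × 1.66667 ≈ 29.000 → 29.0 cm.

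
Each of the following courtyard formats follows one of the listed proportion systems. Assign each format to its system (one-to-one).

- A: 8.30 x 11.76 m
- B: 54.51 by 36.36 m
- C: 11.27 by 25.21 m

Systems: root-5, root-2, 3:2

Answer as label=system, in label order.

A = 11.76/8.30 ≈ 1.417 → root-2 (1.414)
B = 54.51/36.36 ≈ 1.499 → 3:2 (1.500)
C = 25.21/11.27 ≈ 2.237 → root-5 (2.236)

A=root-2, B=3:2, C=root-5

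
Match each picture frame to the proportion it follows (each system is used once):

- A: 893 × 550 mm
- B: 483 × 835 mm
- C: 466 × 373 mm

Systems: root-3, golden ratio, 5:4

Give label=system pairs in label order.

A=golden ratio, B=root-3, C=5:4

A = 893/550 ≈ 1.624 → golden ratio (1.618)
B = 835/483 ≈ 1.729 → root-3 (1.732)
C = 466/373 ≈ 1.249 → 5:4 (1.250)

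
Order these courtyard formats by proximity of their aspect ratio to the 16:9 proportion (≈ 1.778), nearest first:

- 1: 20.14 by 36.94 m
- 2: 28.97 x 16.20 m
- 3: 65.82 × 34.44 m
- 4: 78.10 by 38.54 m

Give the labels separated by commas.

2, 1, 3, 4

Ratios: 1 = 36.94 / 20.14 ≈ 1.834; 2 = 28.97 / 16.20 ≈ 1.788; 3 = 65.82 / 34.44 ≈ 1.911; 4 = 78.10 / 38.54 ≈ 2.026.
|Δ from 1.778|: 1 0.056; 2 0.010; 3 0.133; 4 0.248.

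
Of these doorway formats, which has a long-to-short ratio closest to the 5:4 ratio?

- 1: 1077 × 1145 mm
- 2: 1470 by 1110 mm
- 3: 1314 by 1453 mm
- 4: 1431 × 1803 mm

4

Target 5:4 ≈ 1.250.
1: 1.063 (Δ0.187)  2: 1.324 (Δ0.074)  3: 1.106 (Δ0.144)  4: 1.260 (Δ0.010)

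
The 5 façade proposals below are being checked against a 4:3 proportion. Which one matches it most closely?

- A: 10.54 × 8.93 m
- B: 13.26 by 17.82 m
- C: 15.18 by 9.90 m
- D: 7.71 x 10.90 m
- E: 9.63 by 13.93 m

Target 4:3 ≈ 1.333.
A: 1.180 (Δ0.153)  B: 1.344 (Δ0.011)  C: 1.533 (Δ0.200)  D: 1.414 (Δ0.081)  E: 1.447 (Δ0.114)

B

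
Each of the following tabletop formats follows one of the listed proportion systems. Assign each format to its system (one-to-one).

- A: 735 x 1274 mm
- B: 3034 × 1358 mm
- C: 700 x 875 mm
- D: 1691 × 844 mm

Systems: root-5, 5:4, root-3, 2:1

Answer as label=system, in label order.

A=root-3, B=root-5, C=5:4, D=2:1

A = 1274/735 ≈ 1.733 → root-3 (1.732)
B = 3034/1358 ≈ 2.234 → root-5 (2.236)
C = 875/700 ≈ 1.250 → 5:4 (1.250)
D = 1691/844 ≈ 2.004 → 2:1 (2.000)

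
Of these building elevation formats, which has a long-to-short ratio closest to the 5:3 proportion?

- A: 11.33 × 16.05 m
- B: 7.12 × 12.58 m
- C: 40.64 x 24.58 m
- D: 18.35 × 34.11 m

C

Ratios (long/short): A ≈ 1.417; B ≈ 1.767; C ≈ 1.653; D ≈ 1.859.
5:3 ≈ 1.667; option C is nearest (Δ 0.014).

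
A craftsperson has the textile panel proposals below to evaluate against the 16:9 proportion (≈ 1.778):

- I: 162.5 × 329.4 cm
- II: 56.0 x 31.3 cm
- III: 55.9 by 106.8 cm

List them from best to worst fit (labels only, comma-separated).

Ratios: I = 329.4 / 162.5 ≈ 2.027; II = 56.0 / 31.3 ≈ 1.789; III = 106.8 / 55.9 ≈ 1.911.
|Δ from 1.778|: I 0.249; II 0.011; III 0.133.

II, III, I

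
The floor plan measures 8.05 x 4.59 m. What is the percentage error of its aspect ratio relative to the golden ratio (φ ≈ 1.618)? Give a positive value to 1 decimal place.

8.4%

Ratio = 8.05 / 4.59 ≈ 1.7538.
Ideal golden ratio ≈ 1.6180. |1.7538 − 1.6180| / 1.6180 ≈ 8.39% → 8.4%.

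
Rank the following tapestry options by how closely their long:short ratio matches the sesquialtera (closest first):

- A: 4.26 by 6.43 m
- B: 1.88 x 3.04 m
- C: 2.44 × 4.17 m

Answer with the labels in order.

A: 6.43/4.26 ≈ 1.509 → |1.509 − 1.500| = 0.009
B: 3.04/1.88 ≈ 1.617 → |1.617 − 1.500| = 0.117
C: 4.17/2.44 ≈ 1.709 → |1.709 − 1.500| = 0.209

A, B, C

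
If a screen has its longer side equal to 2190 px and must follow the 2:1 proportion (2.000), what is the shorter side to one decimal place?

2:1 = 2.00000.
Shorter side = 2190 ÷ 2.00000 ≈ 1095.000 → 1095.0 px.

1095.0 px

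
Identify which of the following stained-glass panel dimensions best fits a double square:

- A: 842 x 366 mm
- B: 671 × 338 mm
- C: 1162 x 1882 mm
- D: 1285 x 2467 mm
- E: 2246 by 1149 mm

B

Target 2:1 ≈ 2.000.
A: 2.301 (Δ0.301)  B: 1.985 (Δ0.015)  C: 1.620 (Δ0.380)  D: 1.920 (Δ0.080)  E: 1.955 (Δ0.045)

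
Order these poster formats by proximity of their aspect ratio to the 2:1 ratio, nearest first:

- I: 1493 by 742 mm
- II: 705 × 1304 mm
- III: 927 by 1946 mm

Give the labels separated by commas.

I: 1493/742 ≈ 2.012 → |2.012 − 2.000| = 0.012
II: 1304/705 ≈ 1.850 → |1.850 − 2.000| = 0.150
III: 1946/927 ≈ 2.099 → |2.099 − 2.000| = 0.099

I, III, II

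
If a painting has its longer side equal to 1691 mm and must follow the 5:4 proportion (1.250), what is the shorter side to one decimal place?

5:4 = 1.25000.
Shorter side = 1691 ÷ 1.25000 ≈ 1352.800 → 1352.8 mm.

1352.8 mm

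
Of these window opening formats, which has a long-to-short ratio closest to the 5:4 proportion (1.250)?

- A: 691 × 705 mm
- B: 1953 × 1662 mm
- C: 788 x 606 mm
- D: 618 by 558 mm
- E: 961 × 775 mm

E

Target 5:4 ≈ 1.250.
A: 1.020 (Δ0.230)  B: 1.175 (Δ0.075)  C: 1.300 (Δ0.050)  D: 1.108 (Δ0.142)  E: 1.240 (Δ0.010)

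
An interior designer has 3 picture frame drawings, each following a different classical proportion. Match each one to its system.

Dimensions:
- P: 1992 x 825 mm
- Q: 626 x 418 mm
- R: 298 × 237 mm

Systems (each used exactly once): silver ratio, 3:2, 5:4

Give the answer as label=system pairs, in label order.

P=silver ratio, Q=3:2, R=5:4

Ratios: P ≈ 2.415; Q ≈ 1.498; R ≈ 1.257.
Targets: silver ratio ≈ 2.414; 3:2 ≈ 1.500; 5:4 ≈ 1.250.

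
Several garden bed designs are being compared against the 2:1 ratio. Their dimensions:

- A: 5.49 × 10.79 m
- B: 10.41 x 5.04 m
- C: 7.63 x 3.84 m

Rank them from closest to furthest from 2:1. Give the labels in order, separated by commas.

C, A, B

A: 10.79/5.49 ≈ 1.965 → |1.965 − 2.000| = 0.035
B: 10.41/5.04 ≈ 2.065 → |2.065 − 2.000| = 0.065
C: 7.63/3.84 ≈ 1.987 → |1.987 − 2.000| = 0.013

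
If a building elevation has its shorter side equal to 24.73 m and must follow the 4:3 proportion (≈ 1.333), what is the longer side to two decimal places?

4:3 ≈ 1.33333.
Longer side = 24.73 × 1.33333 ≈ 32.9733 → 32.97 m.

32.97 m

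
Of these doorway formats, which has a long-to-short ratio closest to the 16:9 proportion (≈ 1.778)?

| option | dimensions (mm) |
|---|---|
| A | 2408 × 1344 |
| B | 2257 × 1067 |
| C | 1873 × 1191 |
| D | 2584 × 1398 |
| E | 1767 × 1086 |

Target 16:9 ≈ 1.778.
A: 1.792 (Δ0.014)  B: 2.115 (Δ0.337)  C: 1.573 (Δ0.205)  D: 1.848 (Δ0.070)  E: 1.627 (Δ0.151)

A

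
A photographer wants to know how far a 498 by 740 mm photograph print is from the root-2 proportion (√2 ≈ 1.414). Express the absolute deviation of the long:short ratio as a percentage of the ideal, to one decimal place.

5.1%

Ratio = 740 / 498 ≈ 1.4859.
Ideal root-2 ≈ 1.4142. |1.4859 − 1.4142| / 1.4142 ≈ 5.07% → 5.1%.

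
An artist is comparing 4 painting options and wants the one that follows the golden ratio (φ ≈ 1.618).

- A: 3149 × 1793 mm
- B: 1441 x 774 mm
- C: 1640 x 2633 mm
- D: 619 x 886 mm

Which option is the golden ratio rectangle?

Target golden ratio ≈ 1.618.
A: 1.756 (Δ0.138)  B: 1.862 (Δ0.244)  C: 1.605 (Δ0.013)  D: 1.431 (Δ0.187)

C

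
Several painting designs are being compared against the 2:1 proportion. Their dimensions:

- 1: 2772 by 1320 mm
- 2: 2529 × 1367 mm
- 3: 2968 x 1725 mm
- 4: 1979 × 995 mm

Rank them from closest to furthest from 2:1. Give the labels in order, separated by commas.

4, 1, 2, 3

Ratios: 1 = 2772 / 1320 ≈ 2.100; 2 = 2529 / 1367 ≈ 1.850; 3 = 2968 / 1725 ≈ 1.721; 4 = 1979 / 995 ≈ 1.989.
|Δ from 2.000|: 1 0.100; 2 0.150; 3 0.279; 4 0.011.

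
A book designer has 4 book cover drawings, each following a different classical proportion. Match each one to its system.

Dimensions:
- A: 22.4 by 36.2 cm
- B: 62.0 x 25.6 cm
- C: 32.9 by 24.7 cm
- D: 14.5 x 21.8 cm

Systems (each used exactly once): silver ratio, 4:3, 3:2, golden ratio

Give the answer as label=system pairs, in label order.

A=golden ratio, B=silver ratio, C=4:3, D=3:2

A = 36.2/22.4 ≈ 1.616 → golden ratio (1.618)
B = 62.0/25.6 ≈ 2.422 → silver ratio (2.414)
C = 32.9/24.7 ≈ 1.332 → 4:3 (1.333)
D = 21.8/14.5 ≈ 1.503 → 3:2 (1.500)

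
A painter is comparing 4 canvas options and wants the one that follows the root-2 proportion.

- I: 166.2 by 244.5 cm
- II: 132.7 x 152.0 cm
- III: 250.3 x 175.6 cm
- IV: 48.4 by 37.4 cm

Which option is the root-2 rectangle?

III

Ratios (long/short): I ≈ 1.471; II ≈ 1.145; III ≈ 1.425; IV ≈ 1.294.
root-2 ≈ 1.414; option III is nearest (Δ 0.011).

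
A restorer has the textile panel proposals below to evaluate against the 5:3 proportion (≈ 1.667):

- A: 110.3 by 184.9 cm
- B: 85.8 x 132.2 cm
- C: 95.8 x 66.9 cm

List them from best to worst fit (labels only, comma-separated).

A, B, C

A: 184.9/110.3 ≈ 1.676 → |1.676 − 1.667| = 0.009
B: 132.2/85.8 ≈ 1.541 → |1.541 − 1.667| = 0.126
C: 95.8/66.9 ≈ 1.432 → |1.432 − 1.667| = 0.235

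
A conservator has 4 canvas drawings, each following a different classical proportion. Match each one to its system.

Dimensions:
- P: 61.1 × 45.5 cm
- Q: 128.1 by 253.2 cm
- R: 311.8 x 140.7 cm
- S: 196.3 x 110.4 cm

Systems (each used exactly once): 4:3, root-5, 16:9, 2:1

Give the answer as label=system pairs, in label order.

P=4:3, Q=2:1, R=root-5, S=16:9

Ratios: P ≈ 1.343; Q ≈ 1.977; R ≈ 2.216; S ≈ 1.778.
Targets: 4:3 ≈ 1.333; root-5 ≈ 2.236; 16:9 ≈ 1.778; 2:1 ≈ 2.000.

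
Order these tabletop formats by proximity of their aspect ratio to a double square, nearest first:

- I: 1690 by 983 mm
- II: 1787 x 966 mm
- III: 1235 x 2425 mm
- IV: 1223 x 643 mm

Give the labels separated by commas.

III, IV, II, I

I: 1690/983 ≈ 1.719 → |1.719 − 2.000| = 0.281
II: 1787/966 ≈ 1.850 → |1.850 − 2.000| = 0.150
III: 2425/1235 ≈ 1.964 → |1.964 − 2.000| = 0.036
IV: 1223/643 ≈ 1.902 → |1.902 − 2.000| = 0.098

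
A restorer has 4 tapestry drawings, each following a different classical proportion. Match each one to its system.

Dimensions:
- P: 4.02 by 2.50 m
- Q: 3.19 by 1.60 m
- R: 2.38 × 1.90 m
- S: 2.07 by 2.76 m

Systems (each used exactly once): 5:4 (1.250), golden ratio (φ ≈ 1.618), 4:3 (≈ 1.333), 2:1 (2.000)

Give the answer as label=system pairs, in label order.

Ratios: P ≈ 1.608; Q ≈ 1.994; R ≈ 1.253; S ≈ 1.333.
Targets: 5:4 ≈ 1.250; golden ratio ≈ 1.618; 4:3 ≈ 1.333; 2:1 ≈ 2.000.

P=golden ratio, Q=2:1, R=5:4, S=4:3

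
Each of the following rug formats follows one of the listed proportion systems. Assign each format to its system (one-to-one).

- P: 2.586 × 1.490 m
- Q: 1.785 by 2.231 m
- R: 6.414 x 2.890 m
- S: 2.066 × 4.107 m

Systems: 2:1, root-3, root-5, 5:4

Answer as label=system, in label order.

Ratios: P ≈ 1.736; Q ≈ 1.250; R ≈ 2.219; S ≈ 1.988.
Targets: 2:1 ≈ 2.000; root-3 ≈ 1.732; root-5 ≈ 2.236; 5:4 ≈ 1.250.

P=root-3, Q=5:4, R=root-5, S=2:1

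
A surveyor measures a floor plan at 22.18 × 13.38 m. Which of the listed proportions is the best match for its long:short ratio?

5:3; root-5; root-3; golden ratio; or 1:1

Ratio = 22.18 / 13.38 ≈ 1.658.
Distances: 5:3 1.667 (Δ 0.009); root-5 2.236 (Δ 0.578); root-3 1.732 (Δ 0.074); golden ratio 1.618 (Δ 0.040); 1:1 1.000 (Δ 0.658).

5:3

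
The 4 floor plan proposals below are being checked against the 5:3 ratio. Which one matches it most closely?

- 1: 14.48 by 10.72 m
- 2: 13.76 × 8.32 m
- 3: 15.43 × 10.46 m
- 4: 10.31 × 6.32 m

2

Target 5:3 ≈ 1.667.
1: 1.351 (Δ0.316)  2: 1.654 (Δ0.013)  3: 1.475 (Δ0.192)  4: 1.631 (Δ0.036)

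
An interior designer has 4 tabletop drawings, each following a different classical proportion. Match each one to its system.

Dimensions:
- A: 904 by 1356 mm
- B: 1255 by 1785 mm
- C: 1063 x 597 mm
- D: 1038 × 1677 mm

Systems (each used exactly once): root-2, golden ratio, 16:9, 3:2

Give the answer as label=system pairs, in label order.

A=3:2, B=root-2, C=16:9, D=golden ratio

Ratios: A ≈ 1.500; B ≈ 1.422; C ≈ 1.781; D ≈ 1.616.
Targets: root-2 ≈ 1.414; golden ratio ≈ 1.618; 16:9 ≈ 1.778; 3:2 ≈ 1.500.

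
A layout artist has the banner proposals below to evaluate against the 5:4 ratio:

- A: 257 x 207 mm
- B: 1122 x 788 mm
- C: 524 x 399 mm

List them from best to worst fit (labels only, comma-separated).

A, C, B

A: 257/207 ≈ 1.242 → |1.242 − 1.250| = 0.008
B: 1122/788 ≈ 1.424 → |1.424 − 1.250| = 0.174
C: 524/399 ≈ 1.313 → |1.313 − 1.250| = 0.063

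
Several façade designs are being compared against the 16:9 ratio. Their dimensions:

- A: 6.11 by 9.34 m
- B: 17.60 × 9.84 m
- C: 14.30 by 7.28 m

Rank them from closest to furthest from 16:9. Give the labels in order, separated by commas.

B, C, A

Ratios: A = 9.34 / 6.11 ≈ 1.529; B = 17.60 / 9.84 ≈ 1.789; C = 14.30 / 7.28 ≈ 1.964.
|Δ from 1.778|: A 0.249; B 0.011; C 0.186.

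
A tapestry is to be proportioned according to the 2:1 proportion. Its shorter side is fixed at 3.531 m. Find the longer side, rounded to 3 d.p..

2:1 = 2.00000.
Longer side = 3.531 × 2.00000 ≈ 7.06200 → 7.062 m.

7.062 m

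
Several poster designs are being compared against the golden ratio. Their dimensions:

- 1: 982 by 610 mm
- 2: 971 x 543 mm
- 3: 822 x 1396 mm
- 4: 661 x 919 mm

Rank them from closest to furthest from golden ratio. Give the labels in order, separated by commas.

Ratios: 1 = 982 / 610 ≈ 1.610; 2 = 971 / 543 ≈ 1.788; 3 = 1396 / 822 ≈ 1.698; 4 = 919 / 661 ≈ 1.390.
|Δ from 1.618|: 1 0.008; 2 0.170; 3 0.080; 4 0.228.

1, 3, 2, 4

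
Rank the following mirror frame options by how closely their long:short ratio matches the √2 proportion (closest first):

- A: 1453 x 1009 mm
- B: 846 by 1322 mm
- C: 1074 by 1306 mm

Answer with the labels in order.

A, B, C

Ratios: A = 1453 / 1009 ≈ 1.440; B = 1322 / 846 ≈ 1.563; C = 1306 / 1074 ≈ 1.216.
|Δ from 1.414|: A 0.026; B 0.149; C 0.198.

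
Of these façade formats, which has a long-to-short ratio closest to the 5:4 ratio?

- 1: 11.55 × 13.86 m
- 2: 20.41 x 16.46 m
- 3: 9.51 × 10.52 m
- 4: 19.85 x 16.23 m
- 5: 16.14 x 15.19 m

2

Ratios (long/short): 1 ≈ 1.200; 2 ≈ 1.240; 3 ≈ 1.106; 4 ≈ 1.223; 5 ≈ 1.063.
5:4 ≈ 1.250; option 2 is nearest (Δ 0.010).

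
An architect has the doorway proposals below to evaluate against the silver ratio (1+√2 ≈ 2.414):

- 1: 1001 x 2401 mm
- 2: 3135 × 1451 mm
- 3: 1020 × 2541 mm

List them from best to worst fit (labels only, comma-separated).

1, 3, 2

1: 2401/1001 ≈ 2.399 → |2.399 − 2.414| = 0.015
2: 3135/1451 ≈ 2.161 → |2.161 − 2.414| = 0.253
3: 2541/1020 ≈ 2.491 → |2.491 − 2.414| = 0.077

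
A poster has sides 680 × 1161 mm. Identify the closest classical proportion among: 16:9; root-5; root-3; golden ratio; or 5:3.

1161/680 ≈ 1.707. Nearest candidates are root-3 (1.732, off by 0.025) and 5:3 (1.667, off by 0.040).

root-3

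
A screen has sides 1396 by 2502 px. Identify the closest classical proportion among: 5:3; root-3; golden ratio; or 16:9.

Ratio = 2502 / 1396 ≈ 1.792.
Distances: 5:3 1.667 (Δ 0.125); root-3 1.732 (Δ 0.060); golden ratio 1.618 (Δ 0.174); 16:9 1.778 (Δ 0.014).

16:9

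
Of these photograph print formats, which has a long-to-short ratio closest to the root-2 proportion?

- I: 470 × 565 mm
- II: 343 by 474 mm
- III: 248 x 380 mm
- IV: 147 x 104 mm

Target root-2 ≈ 1.414.
I: 1.202 (Δ0.212)  II: 1.382 (Δ0.032)  III: 1.532 (Δ0.118)  IV: 1.413 (Δ0.001)

IV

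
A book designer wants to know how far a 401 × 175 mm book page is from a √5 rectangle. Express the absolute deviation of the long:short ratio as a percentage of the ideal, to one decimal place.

Ratio = 401 / 175 ≈ 2.2914.
Ideal root-5 ≈ 2.2361. |2.2914 − 2.2361| / 2.2361 ≈ 2.47% → 2.5%.

2.5%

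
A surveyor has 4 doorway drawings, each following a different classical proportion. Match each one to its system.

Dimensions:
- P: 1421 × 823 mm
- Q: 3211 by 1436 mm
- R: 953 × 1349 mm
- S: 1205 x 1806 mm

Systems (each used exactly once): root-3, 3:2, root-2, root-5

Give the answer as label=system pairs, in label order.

P=root-3, Q=root-5, R=root-2, S=3:2

Ratios: P ≈ 1.727; Q ≈ 2.236; R ≈ 1.416; S ≈ 1.499.
Targets: root-3 ≈ 1.732; 3:2 ≈ 1.500; root-2 ≈ 1.414; root-5 ≈ 2.236.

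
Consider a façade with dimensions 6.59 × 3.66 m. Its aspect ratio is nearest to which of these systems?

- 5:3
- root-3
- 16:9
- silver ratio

16:9

Ratio = 6.59 / 3.66 ≈ 1.801.
Distances: 5:3 1.667 (Δ 0.134); root-3 1.732 (Δ 0.069); 16:9 1.778 (Δ 0.023); silver ratio 2.414 (Δ 0.613).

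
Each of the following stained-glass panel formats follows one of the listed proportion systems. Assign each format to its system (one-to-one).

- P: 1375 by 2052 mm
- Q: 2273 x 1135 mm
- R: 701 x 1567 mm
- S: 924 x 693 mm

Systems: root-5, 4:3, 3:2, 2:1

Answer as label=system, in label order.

P = 2052/1375 ≈ 1.492 → 3:2 (1.500)
Q = 2273/1135 ≈ 2.003 → 2:1 (2.000)
R = 1567/701 ≈ 2.235 → root-5 (2.236)
S = 924/693 ≈ 1.333 → 4:3 (1.333)

P=3:2, Q=2:1, R=root-5, S=4:3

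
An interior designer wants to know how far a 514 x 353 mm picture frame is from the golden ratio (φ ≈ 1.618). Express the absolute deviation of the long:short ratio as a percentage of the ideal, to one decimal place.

Ratio = 514 / 353 ≈ 1.4561.
Ideal golden ratio ≈ 1.6180. |1.4561 − 1.6180| / 1.6180 ≈ 10.01% → 10.0%.

10.0%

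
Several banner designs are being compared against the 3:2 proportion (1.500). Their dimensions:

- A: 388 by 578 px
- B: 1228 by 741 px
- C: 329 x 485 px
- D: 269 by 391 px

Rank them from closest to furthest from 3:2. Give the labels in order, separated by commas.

A, C, D, B

Ratios: A = 578 / 388 ≈ 1.490; B = 1228 / 741 ≈ 1.657; C = 485 / 329 ≈ 1.474; D = 391 / 269 ≈ 1.454.
|Δ from 1.500|: A 0.010; B 0.157; C 0.026; D 0.046.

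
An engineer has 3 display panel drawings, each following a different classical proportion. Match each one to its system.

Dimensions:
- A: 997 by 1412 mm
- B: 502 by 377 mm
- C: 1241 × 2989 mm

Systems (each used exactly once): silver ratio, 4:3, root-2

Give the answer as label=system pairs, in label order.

A = 1412/997 ≈ 1.416 → root-2 (1.414)
B = 502/377 ≈ 1.332 → 4:3 (1.333)
C = 2989/1241 ≈ 2.409 → silver ratio (2.414)

A=root-2, B=4:3, C=silver ratio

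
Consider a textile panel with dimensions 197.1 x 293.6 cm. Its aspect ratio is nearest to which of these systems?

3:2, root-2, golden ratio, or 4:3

3:2

293.6/197.1 ≈ 1.490. Nearest candidates are 3:2 (1.500, off by 0.010) and root-2 (1.414, off by 0.076).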